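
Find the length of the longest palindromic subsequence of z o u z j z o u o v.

Using dp[i][j] = 2 + dp[i+1][j−1] if the ends match, else max(dp[i+1][j], dp[i][j−1]):
dp[1][10] = 7. A witness is ouzjzuo at positions 2,3,4,5,6,8,9.

7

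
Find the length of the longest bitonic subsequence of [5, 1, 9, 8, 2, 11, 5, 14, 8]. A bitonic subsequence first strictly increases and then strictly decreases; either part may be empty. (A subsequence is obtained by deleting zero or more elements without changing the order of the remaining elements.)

Let inc[i] be the LIS ending at i and dec[i] the longest strictly decreasing subsequence starting at i. inc = [1, 1, 2, 2, 2, 3, 3, 4, 4], dec = [2, 1, 3, 2, 1, 2, 1, 2, 1].
max_i inc[i]+dec[i]−1 = 5, with one witness 5, 9, 11, 14, 8.

5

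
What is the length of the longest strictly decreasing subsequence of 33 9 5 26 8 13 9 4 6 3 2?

7

Let dp[i] be the longest decreasing subsequence ending at position i. Then dp = [1, 2, 3, 2, 3, 3, 4, 5, 5, 6, 7].
The maximum is 7; one witness is 33, 26, 13, 9, 4, 3, 2 at positions 1,4,6,7,8,10,11.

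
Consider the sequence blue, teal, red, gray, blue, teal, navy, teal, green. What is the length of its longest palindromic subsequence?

Using dp[i][j] = 2 + dp[i+1][j−1] if the ends match, else max(dp[i+1][j], dp[i][j−1]):
dp[1][9] = 3. A witness is teal navy teal at positions 6,7,8.

3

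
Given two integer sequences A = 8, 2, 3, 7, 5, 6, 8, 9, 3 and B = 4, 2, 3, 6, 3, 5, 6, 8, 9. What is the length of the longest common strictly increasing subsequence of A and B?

A longest common strictly increasing subsequence is 2, 3, 5, 6, 8, 9 (length 6); it appears in order in both A and B, and no longer such subsequence exists.

6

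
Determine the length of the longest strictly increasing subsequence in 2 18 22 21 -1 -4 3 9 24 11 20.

Scanning left to right, the best length ending at each element is: 2→1, 18→2, 22→3, 21→3, -1→1, -4→1, 3→2, 9→3, 24→4, 11→4, 20→5.
So the longest increasing subsequence has length 5, e.g. 2, 3, 9, 11, 20.

5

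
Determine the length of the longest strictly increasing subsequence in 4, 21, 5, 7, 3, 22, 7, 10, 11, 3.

5

Let dp[i] be the longest increasing subsequence ending at position i. Then dp = [1, 2, 2, 3, 1, 4, 3, 4, 5, 1].
The maximum is 5; one witness is 4, 5, 7, 10, 11 at positions 1,3,4,8,9.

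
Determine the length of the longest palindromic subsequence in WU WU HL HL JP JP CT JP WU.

5

Using dp[i][j] = 2 + dp[i+1][j−1] if the ends match, else max(dp[i+1][j], dp[i][j−1]):
dp[1][9] = 5. A witness is WU JP CT JP WU at positions 1,5,7,8,9.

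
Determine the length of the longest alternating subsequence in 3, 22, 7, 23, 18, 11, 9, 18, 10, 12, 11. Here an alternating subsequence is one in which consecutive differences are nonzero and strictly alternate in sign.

9

Track the best alternating length ending on an up-step vs a down-step at each position: up/down = 1/1, 2/1, 2/3, 4/1, 4/5, 4/5, 4/5, 6/5, 6/7, 8/7, 8/9.
The maximum over both is 9; one such subsequence is 3, 22, 7, 23, 11, 18, 10, 12, 11.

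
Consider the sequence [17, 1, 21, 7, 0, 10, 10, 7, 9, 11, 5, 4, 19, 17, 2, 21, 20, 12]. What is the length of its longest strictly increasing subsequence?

Scanning left to right, the best length ending at each element is: 17→1, 1→1, 21→2, 7→2, 0→1, 10→3, 10→3, 7→2, 9→3, 11→4, 5→2, 4→2, 19→5, 17→5, 2→2, 21→6, 20→6, 12→5.
So the longest increasing subsequence has length 6, e.g. 1, 7, 10, 11, 19, 21.

6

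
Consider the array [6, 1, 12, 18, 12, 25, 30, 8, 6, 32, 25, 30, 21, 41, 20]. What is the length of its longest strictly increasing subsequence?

7

Let dp[i] be the longest increasing subsequence ending at position i. Then dp = [1, 1, 2, 3, 2, 4, 5, 2, 2, 6, 4, 5, 4, 7, 4].
The maximum is 7; one witness is 6, 12, 18, 25, 30, 32, 41 at positions 1,3,4,6,7,10,14.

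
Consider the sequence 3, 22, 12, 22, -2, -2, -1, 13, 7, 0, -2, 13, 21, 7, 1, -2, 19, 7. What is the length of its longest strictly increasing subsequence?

5

One longest increasing subsequence is -2, -1, 7, 13, 21 (positions 5,7,9,12,13), of length 5; no longer one exists.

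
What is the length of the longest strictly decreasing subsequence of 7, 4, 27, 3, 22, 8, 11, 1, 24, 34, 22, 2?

Let dp[i] be the longest decreasing subsequence ending at position i. Then dp = [1, 2, 1, 3, 2, 3, 3, 4, 2, 1, 3, 4].
The maximum is 4; one witness is 7, 4, 3, 1 at positions 1,2,4,8.

4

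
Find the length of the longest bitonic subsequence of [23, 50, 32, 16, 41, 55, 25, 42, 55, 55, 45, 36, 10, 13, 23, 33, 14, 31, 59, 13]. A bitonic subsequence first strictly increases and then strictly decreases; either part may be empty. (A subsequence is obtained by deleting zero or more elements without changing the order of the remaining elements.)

Let inc[i] be the LIS ending at i and dec[i] the longest strictly decreasing subsequence starting at i. inc = [1, 2, 2, 1, 3, 4, 2, 4, 5, 5, 5, 3, 1, 2, 3, 4, 3, 4, 6, 2], dec = [4, 6, 5, 3, 5, 6, 4, 5, 6, 6, 5, 4, 1, 1, 3, 3, 2, 2, 2, 1].
max_i inc[i]+dec[i]−1 = 10, with one witness 23, 32, 41, 42, 55, 45, 36, 33, 31, 13.

10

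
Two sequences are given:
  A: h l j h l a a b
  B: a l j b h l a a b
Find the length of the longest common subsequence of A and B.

Backtracking the LCS table gives one alignment: l (A2,B2) → j (A3,B3) → h (A4,B5) → l (A5,B6) → a (A6,B7) → a (A7,B8) → b (A8,B9).
So the longest common subsequence has length 7.

7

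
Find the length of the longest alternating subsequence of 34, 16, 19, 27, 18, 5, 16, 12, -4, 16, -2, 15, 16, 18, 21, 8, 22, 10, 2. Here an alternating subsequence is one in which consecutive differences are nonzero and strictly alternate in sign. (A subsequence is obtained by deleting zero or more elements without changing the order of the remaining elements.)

12

A longest alternating subsequence is 34, 16, 19, 5, 16, 12, 16, -2, 15, 8, 22, 10 (positions 1,2,3,6,7,8,10,11,12,16,17,18); its 11 consecutive differences strictly alternate in sign, and length 12 is optimal.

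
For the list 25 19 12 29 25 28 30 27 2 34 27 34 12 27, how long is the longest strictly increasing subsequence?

Let dp[i] be the longest increasing subsequence ending at position i. Then dp = [1, 1, 1, 2, 2, 3, 4, 3, 1, 5, 3, 5, 2, 3].
The maximum is 5; one witness is 19, 25, 28, 30, 34 at positions 2,5,6,7,10.

5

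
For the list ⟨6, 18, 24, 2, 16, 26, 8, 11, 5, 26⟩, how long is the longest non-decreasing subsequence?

Let dp[i] be the longest non-decreasing subsequence ending at position i. Then dp = [1, 2, 3, 1, 2, 4, 2, 3, 2, 5].
The maximum is 5; one witness is 6, 18, 24, 26, 26 at positions 1,2,3,6,10.

5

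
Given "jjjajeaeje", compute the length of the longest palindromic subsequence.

5

Using dp[i][j] = 2 + dp[i+1][j−1] if the ends match, else max(dp[i+1][j], dp[i][j−1]):
dp[1][10] = 5. A witness is jeaej at positions 5,6,7,8,9.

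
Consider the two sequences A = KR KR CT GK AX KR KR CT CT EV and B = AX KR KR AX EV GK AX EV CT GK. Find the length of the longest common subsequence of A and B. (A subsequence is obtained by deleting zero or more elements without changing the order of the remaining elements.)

5

A longest common subsequence is KR, KR, GK, AX, CT (length 5); the LCS DP confirms no longer common subsequence exists.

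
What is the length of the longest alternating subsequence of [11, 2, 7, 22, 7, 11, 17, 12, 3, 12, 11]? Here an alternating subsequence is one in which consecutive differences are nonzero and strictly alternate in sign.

8

A longest alternating subsequence is 11, 2, 22, 7, 11, 3, 12, 11 (positions 1,2,4,5,6,9,10,11); its 7 consecutive differences strictly alternate in sign, and length 8 is optimal.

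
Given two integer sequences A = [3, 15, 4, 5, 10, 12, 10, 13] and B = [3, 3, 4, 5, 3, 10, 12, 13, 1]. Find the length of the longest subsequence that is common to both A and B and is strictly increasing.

6

For each value that appears in both, track the longest common increasing run ending there.
The best achievable length is 6; one witness is 3, 4, 5, 10, 12, 13 (A-positions 1,3,4,5,6,8, B-positions 1,3,4,6,7,8).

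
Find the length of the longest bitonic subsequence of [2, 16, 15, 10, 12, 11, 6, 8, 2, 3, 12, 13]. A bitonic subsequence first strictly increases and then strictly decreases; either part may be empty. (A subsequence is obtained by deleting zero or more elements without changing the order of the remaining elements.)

7

Let inc[i] be the LIS ending at i and dec[i] the longest strictly decreasing subsequence starting at i. inc = [1, 2, 2, 2, 3, 3, 2, 3, 1, 2, 4, 5], dec = [1, 6, 5, 3, 4, 3, 2, 2, 1, 1, 1, 1].
max_i inc[i]+dec[i]−1 = 7, with one witness 2, 16, 15, 12, 11, 8, 3.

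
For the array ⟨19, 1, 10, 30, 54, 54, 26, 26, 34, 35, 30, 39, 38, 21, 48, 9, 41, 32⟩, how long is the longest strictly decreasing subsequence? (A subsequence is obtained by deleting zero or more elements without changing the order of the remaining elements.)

Scanning left to right, the best length ending at each element is: 19→1, 1→2, 10→2, 30→1, 54→1, 54→1, 26→2, 26→2, 34→2, 35→2, 30→3, 39→2, 38→3, 21→4, 48→2, 9→5, 41→3, 32→4.
So the longest decreasing subsequence has length 5, e.g. 54, 34, 30, 21, 9.

5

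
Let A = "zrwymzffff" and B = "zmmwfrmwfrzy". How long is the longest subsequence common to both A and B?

Backtracking the LCS table gives one alignment: z (A1,B1) → r (A2,B6) → w (A3,B8) → y (A4,B12).
So the longest common subsequence has length 4.

4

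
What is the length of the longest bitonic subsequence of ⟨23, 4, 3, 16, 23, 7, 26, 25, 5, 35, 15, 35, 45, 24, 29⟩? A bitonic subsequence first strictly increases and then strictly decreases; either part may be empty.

Let inc[i] be the LIS ending at i and dec[i] the longest strictly decreasing subsequence starting at i. inc = [1, 1, 1, 2, 3, 2, 4, 4, 2, 5, 3, 5, 6, 4, 5], dec = [4, 2, 1, 3, 3, 2, 3, 2, 1, 2, 1, 2, 2, 1, 1].
max_i inc[i]+dec[i]−1 = 7, with one witness 4, 16, 23, 26, 35, 45, 29.

7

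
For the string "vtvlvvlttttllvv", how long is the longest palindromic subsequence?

12

One longest palindromic subsequence is vvllttttllvv (positions 1,3,4,7,8,9,10,11,12,13,14,15); it reads the same forward and backward, and the interval DP gives dp[1][15] = 12.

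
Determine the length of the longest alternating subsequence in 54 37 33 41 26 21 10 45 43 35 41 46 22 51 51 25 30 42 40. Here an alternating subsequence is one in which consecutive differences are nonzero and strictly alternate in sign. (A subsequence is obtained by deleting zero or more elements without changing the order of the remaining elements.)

Track the best alternating length ending on an up-step vs a down-step at each position: up/down = 1/1, 1/2, 1/2, 3/2, 1/4, 1/4, 1/4, 5/2, 5/6, 5/6, 7/6, 7/2, 5/8, 9/2, 9/2, 9/10, 11/10, 11/10, 11/12.
The maximum over both is 12; one such subsequence is 54, 37, 41, 26, 45, 35, 41, 22, 51, 25, 42, 40.

12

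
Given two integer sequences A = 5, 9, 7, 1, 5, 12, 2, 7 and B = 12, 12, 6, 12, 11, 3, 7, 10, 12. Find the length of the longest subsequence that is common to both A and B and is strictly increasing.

For each value that appears in both, track the longest common increasing run ending there.
The best achievable length is 2; one witness is 7, 12 (A-positions 3,6, B-positions 7,9).

2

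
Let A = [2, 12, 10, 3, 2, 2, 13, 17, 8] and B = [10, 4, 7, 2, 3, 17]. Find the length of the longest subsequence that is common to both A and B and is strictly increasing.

3

For each value that appears in both, track the longest common increasing run ending there.
The best achievable length is 3; one witness is 2, 3, 17 (A-positions 1,4,8, B-positions 4,5,6).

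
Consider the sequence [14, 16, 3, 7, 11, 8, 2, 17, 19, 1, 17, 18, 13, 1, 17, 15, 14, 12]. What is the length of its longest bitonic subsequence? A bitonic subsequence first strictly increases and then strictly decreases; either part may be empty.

10

One longest bitonic subsequence is 3, 7, 11, 17, 19, 18, 17, 15, 14, 12 (positions 3,4,5,8,9,12,15,16,17,18): it rises to 19 then falls. Length 10 is optimal.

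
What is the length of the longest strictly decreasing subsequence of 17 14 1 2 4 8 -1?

One longest decreasing subsequence is 17, 14, 1, -1 (positions 1,2,3,7), of length 4; no longer one exists.

4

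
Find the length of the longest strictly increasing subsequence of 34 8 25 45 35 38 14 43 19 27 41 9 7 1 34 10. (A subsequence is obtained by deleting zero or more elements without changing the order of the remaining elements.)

5

Let dp[i] be the longest increasing subsequence ending at position i. Then dp = [1, 1, 2, 3, 3, 4, 2, 5, 3, 4, 5, 2, 1, 1, 5, 3].
The maximum is 5; one witness is 8, 25, 35, 38, 43 at positions 2,3,5,6,8.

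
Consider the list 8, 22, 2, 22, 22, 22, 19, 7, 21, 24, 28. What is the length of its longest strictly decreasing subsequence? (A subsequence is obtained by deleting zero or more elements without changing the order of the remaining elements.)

3

Let dp[i] be the longest decreasing subsequence ending at position i. Then dp = [1, 1, 2, 1, 1, 1, 2, 3, 2, 1, 1].
The maximum is 3; one witness is 22, 19, 7 at positions 2,7,8.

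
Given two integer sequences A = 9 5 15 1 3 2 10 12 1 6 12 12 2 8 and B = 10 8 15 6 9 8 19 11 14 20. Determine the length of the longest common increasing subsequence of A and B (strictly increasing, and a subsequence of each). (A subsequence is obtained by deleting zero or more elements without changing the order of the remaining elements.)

A longest common strictly increasing subsequence is 6, 8 (length 2); it appears in order in both A and B, and no longer such subsequence exists.

2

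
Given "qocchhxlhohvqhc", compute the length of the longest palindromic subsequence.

7

One longest palindromic subsequence is chhohhc (positions 3,5,9,10,11,14,15); it reads the same forward and backward, and the interval DP gives dp[1][15] = 7.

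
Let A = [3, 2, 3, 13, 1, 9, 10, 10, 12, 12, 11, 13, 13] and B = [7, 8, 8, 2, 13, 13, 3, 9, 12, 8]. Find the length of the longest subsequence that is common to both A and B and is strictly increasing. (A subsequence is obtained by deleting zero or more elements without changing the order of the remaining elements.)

A longest common strictly increasing subsequence is 2, 3, 9, 12 (length 4); it appears in order in both A and B, and no longer such subsequence exists.

4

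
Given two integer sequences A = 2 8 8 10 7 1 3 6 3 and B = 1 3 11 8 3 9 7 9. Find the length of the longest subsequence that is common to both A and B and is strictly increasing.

2

For each value that appears in both, track the longest common increasing run ending there.
The best achievable length is 2; one witness is 1, 3 (A-positions 6,7, B-positions 1,2).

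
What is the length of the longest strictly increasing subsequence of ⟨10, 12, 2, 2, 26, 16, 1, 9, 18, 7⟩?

4

One longest increasing subsequence is 10, 12, 16, 18 (positions 1,2,6,9), of length 4; no longer one exists.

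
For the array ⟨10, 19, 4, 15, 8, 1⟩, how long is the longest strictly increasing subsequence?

One longest increasing subsequence is 10, 19 (positions 1,2), of length 2; no longer one exists.

2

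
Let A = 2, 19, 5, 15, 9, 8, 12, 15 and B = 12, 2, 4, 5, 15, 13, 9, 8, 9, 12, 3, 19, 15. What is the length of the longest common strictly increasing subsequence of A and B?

A longest common strictly increasing subsequence is 2, 5, 9, 12, 15 (length 5); it appears in order in both A and B, and no longer such subsequence exists.

5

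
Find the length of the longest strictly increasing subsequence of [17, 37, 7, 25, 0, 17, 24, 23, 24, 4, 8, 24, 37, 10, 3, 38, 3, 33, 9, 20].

6

Let dp[i] be the longest increasing subsequence ending at position i. Then dp = [1, 2, 1, 2, 1, 2, 3, 3, 4, 2, 3, 4, 5, 4, 2, 6, 2, 5, 4, 5].
The maximum is 6; one witness is 7, 17, 23, 24, 37, 38 at positions 3,6,8,9,13,16.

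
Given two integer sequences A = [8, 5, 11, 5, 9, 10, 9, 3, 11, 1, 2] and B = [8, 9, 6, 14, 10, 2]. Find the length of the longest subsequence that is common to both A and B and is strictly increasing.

3

A longest common strictly increasing subsequence is 8, 9, 10 (length 3); it appears in order in both A and B, and no longer such subsequence exists.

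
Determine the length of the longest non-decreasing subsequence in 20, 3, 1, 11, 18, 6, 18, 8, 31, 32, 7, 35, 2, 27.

Let dp[i] be the longest non-decreasing subsequence ending at position i. Then dp = [1, 1, 1, 2, 3, 2, 4, 3, 5, 6, 3, 7, 2, 5].
The maximum is 7; one witness is 3, 11, 18, 18, 31, 32, 35 at positions 2,4,5,7,9,10,12.

7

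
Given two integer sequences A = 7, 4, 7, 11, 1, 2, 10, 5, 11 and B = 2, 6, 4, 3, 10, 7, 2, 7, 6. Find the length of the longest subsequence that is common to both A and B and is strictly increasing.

2

A longest common strictly increasing subsequence is 2, 10 (length 2); it appears in order in both A and B, and no longer such subsequence exists.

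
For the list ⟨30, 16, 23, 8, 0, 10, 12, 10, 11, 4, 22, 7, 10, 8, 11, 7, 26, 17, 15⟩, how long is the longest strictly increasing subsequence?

Let dp[i] be the longest increasing subsequence ending at position i. Then dp = [1, 1, 2, 1, 1, 2, 3, 2, 3, 2, 4, 3, 4, 4, 5, 3, 6, 6, 6].
The maximum is 6; one witness is 0, 4, 7, 10, 11, 26 at positions 5,10,12,13,15,17.

6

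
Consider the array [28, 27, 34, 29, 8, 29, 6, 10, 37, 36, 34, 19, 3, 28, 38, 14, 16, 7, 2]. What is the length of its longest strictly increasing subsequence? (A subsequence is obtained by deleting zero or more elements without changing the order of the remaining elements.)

Let dp[i] be the longest increasing subsequence ending at position i. Then dp = [1, 1, 2, 2, 1, 2, 1, 2, 3, 3, 3, 3, 1, 4, 5, 3, 4, 2, 1].
The maximum is 5; one witness is 8, 10, 19, 28, 38 at positions 5,8,12,14,15.

5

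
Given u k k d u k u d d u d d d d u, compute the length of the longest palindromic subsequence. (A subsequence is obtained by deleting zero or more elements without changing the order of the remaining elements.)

9

Using dp[i][j] = 2 + dp[i+1][j−1] if the ends match, else max(dp[i+1][j], dp[i][j−1]):
dp[1][15] = 9. A witness is udddddddu at positions 1,4,8,9,11,12,13,14,15.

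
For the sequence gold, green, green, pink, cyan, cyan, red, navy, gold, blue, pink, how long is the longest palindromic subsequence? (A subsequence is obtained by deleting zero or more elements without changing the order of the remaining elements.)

4

One longest palindromic subsequence is pink cyan cyan pink (positions 4,5,6,11); it reads the same forward and backward, and the interval DP gives dp[1][11] = 4.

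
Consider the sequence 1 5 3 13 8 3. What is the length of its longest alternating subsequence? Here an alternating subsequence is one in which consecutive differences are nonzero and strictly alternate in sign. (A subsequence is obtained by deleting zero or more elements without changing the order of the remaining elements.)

A longest alternating subsequence is 1, 5, 3, 13, 8 (positions 1,2,3,4,5); its 4 consecutive differences strictly alternate in sign, and length 5 is optimal.

5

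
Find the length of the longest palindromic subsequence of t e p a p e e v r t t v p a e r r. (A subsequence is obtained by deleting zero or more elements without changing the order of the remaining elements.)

10

One longest palindromic subsequence is eapvttvpae (positions 2,4,5,8,10,11,12,13,14,15); it reads the same forward and backward, and the interval DP gives dp[1][17] = 10.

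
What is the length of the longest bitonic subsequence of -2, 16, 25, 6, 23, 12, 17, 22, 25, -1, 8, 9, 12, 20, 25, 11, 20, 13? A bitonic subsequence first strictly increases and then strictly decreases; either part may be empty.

9

One longest bitonic subsequence is -2, 6, 8, 9, 12, 20, 25, 20, 13 (positions 1,4,11,12,13,14,15,17,18): it rises to 25 then falls. Length 9 is optimal.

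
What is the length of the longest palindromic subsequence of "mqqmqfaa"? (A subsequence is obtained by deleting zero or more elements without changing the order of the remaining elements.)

One longest palindromic subsequence is mqqm (positions 1,2,3,4); it reads the same forward and backward, and the interval DP gives dp[1][8] = 4.

4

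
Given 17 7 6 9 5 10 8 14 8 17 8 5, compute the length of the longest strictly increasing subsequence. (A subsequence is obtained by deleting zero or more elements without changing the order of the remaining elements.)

Let dp[i] be the longest increasing subsequence ending at position i. Then dp = [1, 1, 1, 2, 1, 3, 2, 4, 2, 5, 2, 1].
The maximum is 5; one witness is 7, 9, 10, 14, 17 at positions 2,4,6,8,10.

5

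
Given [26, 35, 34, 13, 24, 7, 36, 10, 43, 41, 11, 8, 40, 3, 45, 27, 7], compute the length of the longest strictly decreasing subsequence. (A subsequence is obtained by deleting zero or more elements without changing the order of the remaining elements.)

6

Let dp[i] be the longest decreasing subsequence ending at position i. Then dp = [1, 1, 2, 3, 3, 4, 1, 4, 1, 2, 4, 5, 3, 6, 1, 4, 6].
The maximum is 6; one witness is 35, 34, 13, 10, 8, 3 at positions 2,3,4,8,12,14.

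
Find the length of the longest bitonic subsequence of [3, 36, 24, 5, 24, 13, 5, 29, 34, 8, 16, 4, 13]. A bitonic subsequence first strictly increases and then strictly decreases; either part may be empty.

Let inc[i] be the LIS ending at i and dec[i] the longest strictly decreasing subsequence starting at i. inc = [1, 2, 2, 2, 3, 3, 2, 4, 5, 3, 4, 2, 4], dec = [1, 5, 4, 2, 4, 3, 2, 3, 3, 2, 2, 1, 1].
max_i inc[i]+dec[i]−1 = 7, with one witness 3, 5, 24, 29, 34, 16, 13.

7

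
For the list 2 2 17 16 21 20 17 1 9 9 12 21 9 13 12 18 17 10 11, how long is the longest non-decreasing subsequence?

One longest non-decreasing subsequence is 2, 2, 9, 9, 12, 13, 18 (positions 1,2,9,10,11,14,16), of length 7; no longer one exists.

7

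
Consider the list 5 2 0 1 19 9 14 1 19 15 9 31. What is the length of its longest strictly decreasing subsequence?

3

Let dp[i] be the longest decreasing subsequence ending at position i. Then dp = [1, 2, 3, 3, 1, 2, 2, 3, 1, 2, 3, 1].
The maximum is 3; one witness is 5, 2, 0 at positions 1,2,3.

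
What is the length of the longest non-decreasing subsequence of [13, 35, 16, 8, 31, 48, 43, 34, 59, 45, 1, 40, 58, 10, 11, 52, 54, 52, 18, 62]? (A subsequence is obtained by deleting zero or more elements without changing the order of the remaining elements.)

Scanning left to right, the best length ending at each element is: 13→1, 35→2, 16→2, 8→1, 31→3, 48→4, 43→4, 34→4, 59→5, 45→5, 1→1, 40→5, 58→6, 10→2, 11→3, 52→6, 54→7, 52→7, 18→4, 62→8.
So the longest non-decreasing subsequence has length 8, e.g. 13, 16, 31, 43, 45, 52, 54, 62.

8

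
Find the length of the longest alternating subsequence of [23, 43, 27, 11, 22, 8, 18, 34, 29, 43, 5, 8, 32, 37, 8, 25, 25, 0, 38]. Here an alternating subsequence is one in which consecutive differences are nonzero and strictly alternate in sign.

Track the best alternating length ending on an up-step vs a down-step at each position: up/down = 1/1, 2/1, 2/3, 1/3, 4/3, 1/5, 6/5, 6/3, 6/7, 8/1, 1/9, 10/9, 10/9, 10/9, 10/11, 12/11, 12/11, 1/13, 14/9.
The maximum over both is 14; one such subsequence is 23, 43, 11, 22, 8, 34, 29, 43, 5, 32, 8, 25, 0, 38.

14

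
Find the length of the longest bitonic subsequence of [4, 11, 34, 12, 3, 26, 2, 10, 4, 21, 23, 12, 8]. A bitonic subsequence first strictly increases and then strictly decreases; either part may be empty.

Let inc[i] be the LIS ending at i and dec[i] the longest strictly decreasing subsequence starting at i. inc = [1, 2, 3, 3, 1, 4, 1, 2, 2, 4, 5, 3, 3], dec = [3, 3, 5, 3, 2, 4, 1, 2, 1, 3, 3, 2, 1].
max_i inc[i]+dec[i]−1 = 7, with one witness 4, 11, 34, 26, 23, 12, 8.

7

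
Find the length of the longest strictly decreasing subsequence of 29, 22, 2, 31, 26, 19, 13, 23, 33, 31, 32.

4

Let dp[i] be the longest decreasing subsequence ending at position i. Then dp = [1, 2, 3, 1, 2, 3, 4, 3, 1, 2, 2].
The maximum is 4; one witness is 29, 22, 19, 13 at positions 1,2,6,7.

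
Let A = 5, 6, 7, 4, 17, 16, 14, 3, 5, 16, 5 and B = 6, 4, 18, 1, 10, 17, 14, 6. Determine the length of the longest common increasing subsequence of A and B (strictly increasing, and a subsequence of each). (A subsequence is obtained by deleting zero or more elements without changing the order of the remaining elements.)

2

For each value that appears in both, track the longest common increasing run ending there.
The best achievable length is 2; one witness is 6, 17 (A-positions 2,5, B-positions 1,6).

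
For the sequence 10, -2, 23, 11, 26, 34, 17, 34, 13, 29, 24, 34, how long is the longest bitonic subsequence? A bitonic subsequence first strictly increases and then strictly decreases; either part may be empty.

6

One longest bitonic subsequence is 10, 23, 26, 34, 29, 24 (positions 1,3,5,6,10,11): it rises to 34 then falls. Length 6 is optimal.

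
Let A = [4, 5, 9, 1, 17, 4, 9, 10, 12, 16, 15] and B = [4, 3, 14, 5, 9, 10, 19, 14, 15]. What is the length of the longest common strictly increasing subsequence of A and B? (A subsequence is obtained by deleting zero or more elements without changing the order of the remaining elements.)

For each value that appears in both, track the longest common increasing run ending there.
The best achievable length is 5; one witness is 4, 5, 9, 10, 15 (A-positions 1,2,3,8,11, B-positions 1,4,5,6,9).

5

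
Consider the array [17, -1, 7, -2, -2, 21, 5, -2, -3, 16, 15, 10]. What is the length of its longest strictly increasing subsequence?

3

One longest increasing subsequence is -1, 7, 21 (positions 2,3,6), of length 3; no longer one exists.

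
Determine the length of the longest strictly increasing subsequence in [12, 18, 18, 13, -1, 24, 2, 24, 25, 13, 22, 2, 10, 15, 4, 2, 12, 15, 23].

6

Scanning left to right, the best length ending at each element is: 12→1, 18→2, 18→2, 13→2, -1→1, 24→3, 2→2, 24→3, 25→4, 13→3, 22→4, 2→2, 10→3, 15→4, 4→3, 2→2, 12→4, 15→5, 23→6.
So the longest increasing subsequence has length 6, e.g. -1, 2, 10, 12, 15, 23.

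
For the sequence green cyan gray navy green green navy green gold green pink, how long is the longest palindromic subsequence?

One longest palindromic subsequence is green navy green green navy green (positions 1,4,5,6,7,10); it reads the same forward and backward, and the interval DP gives dp[1][11] = 6.

6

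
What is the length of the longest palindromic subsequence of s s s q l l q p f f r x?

Using dp[i][j] = 2 + dp[i+1][j−1] if the ends match, else max(dp[i+1][j], dp[i][j−1]):
dp[1][12] = 4. A witness is qllq at positions 4,5,6,7.

4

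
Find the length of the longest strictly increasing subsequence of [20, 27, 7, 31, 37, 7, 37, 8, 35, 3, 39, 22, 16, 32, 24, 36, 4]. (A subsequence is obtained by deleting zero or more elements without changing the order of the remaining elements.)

Let dp[i] be the longest increasing subsequence ending at position i. Then dp = [1, 2, 1, 3, 4, 1, 4, 2, 4, 1, 5, 3, 3, 4, 4, 5, 2].
The maximum is 5; one witness is 20, 27, 31, 37, 39 at positions 1,2,4,5,11.

5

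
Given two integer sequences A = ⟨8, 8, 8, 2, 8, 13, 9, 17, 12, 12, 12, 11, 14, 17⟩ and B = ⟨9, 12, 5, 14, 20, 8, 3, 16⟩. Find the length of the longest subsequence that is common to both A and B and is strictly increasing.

A longest common strictly increasing subsequence is 9, 12, 14 (length 3); it appears in order in both A and B, and no longer such subsequence exists.

3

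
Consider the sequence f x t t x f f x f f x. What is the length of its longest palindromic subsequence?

7

Using dp[i][j] = 2 + dp[i+1][j−1] if the ends match, else max(dp[i+1][j], dp[i][j−1]):
dp[1][11] = 7. A witness is xffxffx at positions 2,6,7,8,9,10,11.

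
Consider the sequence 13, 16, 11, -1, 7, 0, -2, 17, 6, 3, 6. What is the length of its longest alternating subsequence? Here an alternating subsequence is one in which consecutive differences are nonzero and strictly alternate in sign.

A longest alternating subsequence is 13, 16, -1, 7, 0, 17, 3, 6 (positions 1,2,4,5,6,8,10,11); its 7 consecutive differences strictly alternate in sign, and length 8 is optimal.

8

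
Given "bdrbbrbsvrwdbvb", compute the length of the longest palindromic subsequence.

9

One longest palindromic subsequence is bdrbrbrdb (positions 1,2,3,5,6,7,10,12,15); it reads the same forward and backward, and the interval DP gives dp[1][15] = 9.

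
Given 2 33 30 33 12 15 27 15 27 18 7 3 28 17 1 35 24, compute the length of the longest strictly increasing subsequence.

Let dp[i] be the longest increasing subsequence ending at position i. Then dp = [1, 2, 2, 3, 2, 3, 4, 3, 4, 4, 2, 2, 5, 4, 1, 6, 5].
The maximum is 6; one witness is 2, 12, 15, 27, 28, 35 at positions 1,5,6,7,13,16.

6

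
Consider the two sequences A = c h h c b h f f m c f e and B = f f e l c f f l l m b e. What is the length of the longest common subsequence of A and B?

5

Backtracking the LCS table gives one alignment: c (A4,B5) → f (A7,B6) → f (A8,B7) → m (A9,B10) → e (A12,B12).
So the longest common subsequence has length 5.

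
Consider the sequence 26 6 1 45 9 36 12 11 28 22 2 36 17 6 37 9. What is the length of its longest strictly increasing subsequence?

Let dp[i] be the longest increasing subsequence ending at position i. Then dp = [1, 1, 1, 2, 2, 3, 3, 3, 4, 4, 2, 5, 4, 3, 6, 4].
The maximum is 6; one witness is 6, 9, 12, 28, 36, 37 at positions 2,5,7,9,12,15.

6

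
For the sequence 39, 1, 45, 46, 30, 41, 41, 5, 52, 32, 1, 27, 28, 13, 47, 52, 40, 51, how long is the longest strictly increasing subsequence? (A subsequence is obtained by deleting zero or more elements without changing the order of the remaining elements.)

One longest increasing subsequence is 1, 5, 27, 28, 47, 52 (positions 2,8,12,13,15,16), of length 6; no longer one exists.

6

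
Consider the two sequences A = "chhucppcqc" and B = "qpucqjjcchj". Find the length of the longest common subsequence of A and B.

Backtracking the LCS table gives one alignment: u (A4,B3) → c (A5,B4) → c (A8,B8) → c (A10,B9).
So the longest common subsequence has length 4.

4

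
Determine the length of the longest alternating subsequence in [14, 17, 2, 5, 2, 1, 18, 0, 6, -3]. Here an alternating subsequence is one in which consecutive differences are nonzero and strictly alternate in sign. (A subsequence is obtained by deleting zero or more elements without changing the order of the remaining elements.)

A longest alternating subsequence is 14, 17, 2, 5, 2, 18, 0, 6, -3 (positions 1,2,3,4,5,7,8,9,10); its 8 consecutive differences strictly alternate in sign, and length 9 is optimal.

9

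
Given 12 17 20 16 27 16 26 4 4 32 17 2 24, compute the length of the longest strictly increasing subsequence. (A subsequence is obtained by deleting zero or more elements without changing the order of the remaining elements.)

Let dp[i] be the longest increasing subsequence ending at position i. Then dp = [1, 2, 3, 2, 4, 2, 4, 1, 1, 5, 3, 1, 4].
The maximum is 5; one witness is 12, 17, 20, 27, 32 at positions 1,2,3,5,10.

5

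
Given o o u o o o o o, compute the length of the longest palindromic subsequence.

Using dp[i][j] = 2 + dp[i+1][j−1] if the ends match, else max(dp[i+1][j], dp[i][j−1]):
dp[1][8] = 7. A witness is ooooooo at positions 1,2,4,5,6,7,8.

7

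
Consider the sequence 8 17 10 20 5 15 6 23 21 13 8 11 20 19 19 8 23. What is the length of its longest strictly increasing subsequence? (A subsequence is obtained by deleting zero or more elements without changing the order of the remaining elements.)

6

One longest increasing subsequence is 5, 6, 8, 11, 20, 23 (positions 5,7,11,12,13,17), of length 6; no longer one exists.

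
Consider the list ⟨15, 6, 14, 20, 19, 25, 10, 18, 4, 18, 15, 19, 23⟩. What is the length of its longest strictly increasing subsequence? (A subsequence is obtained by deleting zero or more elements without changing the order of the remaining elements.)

Scanning left to right, the best length ending at each element is: 15→1, 6→1, 14→2, 20→3, 19→3, 25→4, 10→2, 18→3, 4→1, 18→3, 15→3, 19→4, 23→5.
So the longest increasing subsequence has length 5, e.g. 6, 14, 18, 19, 23.

5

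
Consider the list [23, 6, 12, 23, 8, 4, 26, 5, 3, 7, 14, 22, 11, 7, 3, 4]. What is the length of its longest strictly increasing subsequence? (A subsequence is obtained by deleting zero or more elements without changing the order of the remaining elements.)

5

Let dp[i] be the longest increasing subsequence ending at position i. Then dp = [1, 1, 2, 3, 2, 1, 4, 2, 1, 3, 4, 5, 4, 3, 1, 2].
The maximum is 5; one witness is 4, 5, 7, 14, 22 at positions 6,8,10,11,12.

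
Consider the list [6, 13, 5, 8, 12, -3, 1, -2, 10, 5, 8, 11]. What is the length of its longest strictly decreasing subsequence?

Scanning left to right, the best length ending at each element is: 6→1, 13→1, 5→2, 8→2, 12→2, -3→3, 1→3, -2→4, 10→3, 5→4, 8→4, 11→3.
So the longest decreasing subsequence has length 4, e.g. 6, 5, 1, -2.

4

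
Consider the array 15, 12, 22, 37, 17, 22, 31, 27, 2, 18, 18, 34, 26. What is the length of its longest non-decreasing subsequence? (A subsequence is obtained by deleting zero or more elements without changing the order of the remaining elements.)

One longest non-decreasing subsequence is 15, 22, 22, 31, 34 (positions 1,3,6,7,12), of length 5; no longer one exists.

5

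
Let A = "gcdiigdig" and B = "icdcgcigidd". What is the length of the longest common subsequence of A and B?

Backtracking the LCS table gives one alignment: g (A1,B5) → c (A2,B6) → i (A4,B7) → i (A5,B9) → d (A7,B11).
So the longest common subsequence has length 5.

5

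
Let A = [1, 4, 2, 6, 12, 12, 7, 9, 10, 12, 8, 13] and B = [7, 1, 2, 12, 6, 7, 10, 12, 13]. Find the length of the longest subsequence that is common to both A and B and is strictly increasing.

A longest common strictly increasing subsequence is 1, 2, 6, 7, 10, 12, 13 (length 7); it appears in order in both A and B, and no longer such subsequence exists.

7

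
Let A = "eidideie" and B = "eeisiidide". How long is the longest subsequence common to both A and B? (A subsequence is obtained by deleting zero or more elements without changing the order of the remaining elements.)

6

A longest common subsequence is eidide (length 6); the LCS DP confirms no longer common subsequence exists.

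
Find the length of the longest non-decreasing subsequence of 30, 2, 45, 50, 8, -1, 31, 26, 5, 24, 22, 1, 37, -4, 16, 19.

Scanning left to right, the best length ending at each element is: 30→1, 2→1, 45→2, 50→3, 8→2, -1→1, 31→3, 26→3, 5→2, 24→3, 22→3, 1→2, 37→4, -4→1, 16→3, 19→4.
So the longest non-decreasing subsequence has length 4, e.g. 2, 8, 31, 37.

4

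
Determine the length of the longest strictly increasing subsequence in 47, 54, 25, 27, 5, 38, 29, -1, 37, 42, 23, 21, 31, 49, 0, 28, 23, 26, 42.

6

Scanning left to right, the best length ending at each element is: 47→1, 54→2, 25→1, 27→2, 5→1, 38→3, 29→3, -1→1, 37→4, 42→5, 23→2, 21→2, 31→4, 49→6, 0→2, 28→3, 23→3, 26→4, 42→5.
So the longest increasing subsequence has length 6, e.g. 25, 27, 29, 37, 42, 49.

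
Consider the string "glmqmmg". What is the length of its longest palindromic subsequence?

5

One longest palindromic subsequence is gmmmg (positions 1,3,5,6,7); it reads the same forward and backward, and the interval DP gives dp[1][7] = 5.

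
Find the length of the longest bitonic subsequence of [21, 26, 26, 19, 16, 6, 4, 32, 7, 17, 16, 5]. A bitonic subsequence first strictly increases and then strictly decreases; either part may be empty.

Let inc[i] be the LIS ending at i and dec[i] the longest strictly decreasing subsequence starting at i. inc = [1, 2, 2, 1, 1, 1, 1, 3, 2, 3, 3, 2], dec = [5, 5, 5, 4, 3, 2, 1, 4, 2, 3, 2, 1].
max_i inc[i]+dec[i]−1 = 6, with one witness 21, 26, 19, 17, 16, 5.

6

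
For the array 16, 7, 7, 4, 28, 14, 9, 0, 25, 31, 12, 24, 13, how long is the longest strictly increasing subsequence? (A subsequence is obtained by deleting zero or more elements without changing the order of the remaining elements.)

4

Let dp[i] be the longest increasing subsequence ending at position i. Then dp = [1, 1, 1, 1, 2, 2, 2, 1, 3, 4, 3, 4, 4].
The maximum is 4; one witness is 7, 14, 25, 31 at positions 2,6,9,10.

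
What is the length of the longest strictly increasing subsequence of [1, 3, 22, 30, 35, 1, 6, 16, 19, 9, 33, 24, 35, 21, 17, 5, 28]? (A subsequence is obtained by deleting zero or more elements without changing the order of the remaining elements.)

7

Let dp[i] be the longest increasing subsequence ending at position i. Then dp = [1, 2, 3, 4, 5, 1, 3, 4, 5, 4, 6, 6, 7, 6, 5, 3, 7].
The maximum is 7; one witness is 1, 3, 6, 16, 19, 33, 35 at positions 1,2,7,8,9,11,13.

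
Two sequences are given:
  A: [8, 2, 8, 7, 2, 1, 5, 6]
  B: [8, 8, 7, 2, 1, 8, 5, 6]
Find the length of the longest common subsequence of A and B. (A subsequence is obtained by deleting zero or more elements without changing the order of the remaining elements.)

7

A longest common subsequence is 8, 8, 7, 2, 1, 5, 6 (length 7); the LCS DP confirms no longer common subsequence exists.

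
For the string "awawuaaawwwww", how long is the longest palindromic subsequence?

Using dp[i][j] = 2 + dp[i+1][j−1] if the ends match, else max(dp[i+1][j], dp[i][j−1]):
dp[1][13] = 7. A witness is wwwwwww at positions 2,4,9,10,11,12,13.

7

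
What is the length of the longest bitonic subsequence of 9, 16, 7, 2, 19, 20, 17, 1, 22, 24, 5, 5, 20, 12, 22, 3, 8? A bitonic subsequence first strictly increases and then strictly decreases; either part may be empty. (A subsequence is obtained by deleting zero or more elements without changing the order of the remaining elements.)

9

Let inc[i] be the LIS ending at i and dec[i] the longest strictly decreasing subsequence starting at i. inc = [1, 2, 1, 1, 3, 4, 3, 1, 5, 6, 2, 2, 4, 3, 5, 2, 3], dec = [4, 4, 3, 2, 4, 4, 3, 1, 4, 4, 2, 2, 3, 2, 2, 1, 1].
max_i inc[i]+dec[i]−1 = 9, with one witness 9, 16, 19, 20, 22, 24, 20, 12, 8.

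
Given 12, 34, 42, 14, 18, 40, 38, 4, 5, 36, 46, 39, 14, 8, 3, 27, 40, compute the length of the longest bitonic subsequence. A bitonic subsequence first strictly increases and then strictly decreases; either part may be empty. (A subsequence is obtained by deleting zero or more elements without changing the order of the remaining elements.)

One longest bitonic subsequence is 12, 34, 42, 40, 38, 36, 14, 8, 3 (positions 1,2,3,6,7,10,13,14,15): it rises to 42 then falls. Length 9 is optimal.

9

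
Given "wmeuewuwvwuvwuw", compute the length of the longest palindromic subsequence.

One longest palindromic subsequence is wuwuwvwuwuw (positions 1,4,6,7,8,9,10,11,13,14,15); it reads the same forward and backward, and the interval DP gives dp[1][15] = 11.

11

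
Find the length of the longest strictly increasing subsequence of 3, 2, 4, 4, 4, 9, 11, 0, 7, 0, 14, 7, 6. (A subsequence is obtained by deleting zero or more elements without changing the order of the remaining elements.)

5

One longest increasing subsequence is 3, 4, 9, 11, 14 (positions 1,3,6,7,11), of length 5; no longer one exists.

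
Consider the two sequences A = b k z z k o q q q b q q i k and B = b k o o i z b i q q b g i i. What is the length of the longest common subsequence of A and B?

A longest common subsequence is bkzqqbi (length 7); the LCS DP confirms no longer common subsequence exists.

7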